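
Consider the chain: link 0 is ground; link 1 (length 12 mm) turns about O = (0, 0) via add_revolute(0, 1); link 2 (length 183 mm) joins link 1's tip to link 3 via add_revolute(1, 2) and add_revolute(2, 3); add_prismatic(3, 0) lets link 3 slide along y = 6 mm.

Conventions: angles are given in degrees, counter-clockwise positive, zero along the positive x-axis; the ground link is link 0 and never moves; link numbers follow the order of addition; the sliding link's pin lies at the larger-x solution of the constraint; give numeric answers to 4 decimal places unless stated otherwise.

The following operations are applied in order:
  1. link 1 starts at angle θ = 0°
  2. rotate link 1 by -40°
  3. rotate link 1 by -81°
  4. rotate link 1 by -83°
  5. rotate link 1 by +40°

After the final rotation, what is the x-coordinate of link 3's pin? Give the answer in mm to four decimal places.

geometry: r = 12 mm, L = 183 mm, e = 6 mm; θ starts at 0°
rotate link 1 by -40°: θ ← 0° -40° = -40°
rotate link 1 by -81°: θ ← -40° -81° = -121°
rotate link 1 by -83°: θ ← -121° -83° = -204°
rotate link 1 by +40°: θ ← -204° +40° = -164°
crank pin P = (r cos θ, r sin θ) = (-11.535140, -3.307648)
h = r sin θ − e = -3.307648 − 6 = -9.307648
x = r cos θ + √(L² − h²) = -11.535140 + 182.763146 = 171.228006

171.2280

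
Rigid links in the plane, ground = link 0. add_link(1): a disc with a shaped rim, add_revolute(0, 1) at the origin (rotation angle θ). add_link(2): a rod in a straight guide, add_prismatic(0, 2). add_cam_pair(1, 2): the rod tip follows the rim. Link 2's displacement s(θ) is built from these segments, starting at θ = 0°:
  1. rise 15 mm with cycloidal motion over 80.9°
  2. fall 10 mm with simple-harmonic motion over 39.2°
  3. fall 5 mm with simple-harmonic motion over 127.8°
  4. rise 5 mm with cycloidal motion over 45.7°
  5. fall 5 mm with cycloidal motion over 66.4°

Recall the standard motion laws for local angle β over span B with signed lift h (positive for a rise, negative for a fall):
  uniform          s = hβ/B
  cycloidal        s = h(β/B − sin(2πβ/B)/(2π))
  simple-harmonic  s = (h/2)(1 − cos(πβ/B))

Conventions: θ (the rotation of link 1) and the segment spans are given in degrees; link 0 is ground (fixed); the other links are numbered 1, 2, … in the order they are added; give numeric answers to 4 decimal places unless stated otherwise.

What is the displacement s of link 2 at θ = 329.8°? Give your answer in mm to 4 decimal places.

segment 1 (0° to 80.9°, cycloidal, h = 15) is passed completely: s = 0.0000 + (15) = 15.0000
segment 2 (80.9° to 120.1°, simple-harmonic, h = -10) is passed completely: s = 15.0000 + (-10) = 5.0000
segment 3 (120.1° to 247.9°, simple-harmonic, h = -5) is passed completely: s = 5.0000 + (-5) = 0.0000
segment 4 (247.9° to 293.6°, cycloidal, h = 5) is passed completely: s = 0.0000 + (5) = 5.0000
θ = 329.8° falls in segment 5 (293.6° to 360°, cycloidal, h = -5): β = 329.8 − 293.6 = 36.2°, B = 66.4°; Δs = -5·(0.5452 − sin(2π·0.5452)/(2π)) = -2.9488; s = 5.0000 − 2.9488 = 2.0512

2.0512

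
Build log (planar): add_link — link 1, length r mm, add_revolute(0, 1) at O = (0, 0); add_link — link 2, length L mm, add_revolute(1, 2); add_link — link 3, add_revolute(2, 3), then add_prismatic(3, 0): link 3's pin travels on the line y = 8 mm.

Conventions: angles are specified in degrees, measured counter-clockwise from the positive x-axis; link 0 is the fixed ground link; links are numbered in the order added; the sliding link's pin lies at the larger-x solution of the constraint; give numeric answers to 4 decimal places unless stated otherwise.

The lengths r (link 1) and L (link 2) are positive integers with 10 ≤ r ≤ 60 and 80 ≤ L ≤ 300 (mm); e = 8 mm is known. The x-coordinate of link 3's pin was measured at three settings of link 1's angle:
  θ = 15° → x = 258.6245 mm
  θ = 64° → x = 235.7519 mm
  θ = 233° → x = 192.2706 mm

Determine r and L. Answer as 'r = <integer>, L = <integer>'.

constraint per measurement: (x − r cos θ)² + (r sin θ − e)² = L²
subtracting the θ₁ and θ₂ equations cancels the r² and L² terms:
r = (x₁² − x₂²) / (2[(x₁cos θ₁ + e sin θ₁) − (x₂cos θ₂ + e sin θ₂)]) = 40.0001 → r = 40
L² = (x₁ − r cos θ₁)² + (r sin θ₁ − e)² = 48400.0211 → L = 220.0000 → L = 220
check at θ₃=233°: x = 192.2706 (printed 192.2706) ✓

r = 40, L = 220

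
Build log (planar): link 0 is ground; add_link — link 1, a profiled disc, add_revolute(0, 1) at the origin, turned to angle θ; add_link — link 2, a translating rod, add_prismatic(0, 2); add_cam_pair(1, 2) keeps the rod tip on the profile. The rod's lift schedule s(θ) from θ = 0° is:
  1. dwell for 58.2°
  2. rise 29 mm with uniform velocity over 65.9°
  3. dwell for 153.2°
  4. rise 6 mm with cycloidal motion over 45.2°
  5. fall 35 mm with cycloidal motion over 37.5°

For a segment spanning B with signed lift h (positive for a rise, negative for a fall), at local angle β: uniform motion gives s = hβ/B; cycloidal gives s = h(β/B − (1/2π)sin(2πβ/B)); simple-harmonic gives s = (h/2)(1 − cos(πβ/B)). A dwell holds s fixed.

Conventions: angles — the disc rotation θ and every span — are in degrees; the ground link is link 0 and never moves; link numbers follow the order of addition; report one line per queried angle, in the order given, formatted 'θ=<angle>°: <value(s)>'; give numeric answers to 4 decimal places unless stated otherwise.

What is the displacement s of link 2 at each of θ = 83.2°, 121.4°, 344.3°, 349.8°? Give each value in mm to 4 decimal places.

seg 1 [0°–58.2°] dwell: s stays 0.0000
seg 2 [58.2°–124.1°] uniform, h=29: θ=83.2° here. β=25, B=65.9. 29·25/65.9 = 11.0015 → s = 11.0015
seg 2 [58.2°–124.1°] uniform, h=29: θ=121.4° here. β=63.2, B=65.9. 29·63.2/65.9 = 27.8118 → s = 27.8118
seg 2 [58.2°–124.1°] uniform, h=29: full span → s += 29 → s = 29.0000
seg 3 [124.1°–277.3°] dwell: s stays 29.0000
seg 4 [277.3°–322.5°] cycloidal, h=6: full span → s += 6 → s = 35.0000
seg 5 [322.5°–360°] cycloidal, h=-35: θ=344.3° here. β=21.8, B=37.5. -35·(0.5813 − sin(2π·0.5813)/(2π)) = -23.0710 → s = 11.9290
seg 5 [322.5°–360°] cycloidal, h=-35: θ=349.8° here. β=27.3, B=37.5. -35·(0.7280 − sin(2π·0.7280)/(2π)) = -30.9973 → s = 4.0027

θ=83.2°: 11.0015
θ=121.4°: 27.8118
θ=344.3°: 11.9290
θ=349.8°: 4.0027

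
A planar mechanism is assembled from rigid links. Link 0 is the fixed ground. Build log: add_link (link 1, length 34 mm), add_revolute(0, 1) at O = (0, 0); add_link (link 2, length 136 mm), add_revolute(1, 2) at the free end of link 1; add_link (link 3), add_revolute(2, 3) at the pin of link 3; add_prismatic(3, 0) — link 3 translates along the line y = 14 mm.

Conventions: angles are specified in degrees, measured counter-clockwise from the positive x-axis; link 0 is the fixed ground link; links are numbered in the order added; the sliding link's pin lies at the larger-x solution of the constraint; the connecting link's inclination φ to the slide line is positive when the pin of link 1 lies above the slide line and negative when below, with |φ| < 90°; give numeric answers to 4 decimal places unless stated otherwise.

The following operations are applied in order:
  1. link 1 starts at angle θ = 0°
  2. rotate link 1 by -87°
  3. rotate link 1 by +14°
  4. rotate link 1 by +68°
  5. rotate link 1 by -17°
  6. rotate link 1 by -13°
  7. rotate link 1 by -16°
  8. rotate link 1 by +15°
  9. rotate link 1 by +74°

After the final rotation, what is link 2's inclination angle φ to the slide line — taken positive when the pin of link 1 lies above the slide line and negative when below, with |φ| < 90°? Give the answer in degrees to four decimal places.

geometry: r = 34 mm, L = 136 mm, e = 14 mm; θ starts at 0°
rotate link 1 by -87°: θ ← 0° -87° = -87°
rotate link 1 by +14°: θ ← -87° +14° = -73°
rotate link 1 by +68°: θ ← -73° +68° = -5°
rotate link 1 by -17°: θ ← -5° -17° = -22°
rotate link 1 by -13°: θ ← -22° -13° = -35°
rotate link 1 by -16°: θ ← -35° -16° = -51°
rotate link 1 by +15°: θ ← -51° +15° = -36°
rotate link 1 by +74°: θ ← -36° +74° = 38°
h = r sin θ − e = 20.932490 − 14 = 6.932490
sin φ = h / L = 6.932490 / 136 = 0.05097419
φ = arcsin(0.05097419) = 2.921872°

2.9219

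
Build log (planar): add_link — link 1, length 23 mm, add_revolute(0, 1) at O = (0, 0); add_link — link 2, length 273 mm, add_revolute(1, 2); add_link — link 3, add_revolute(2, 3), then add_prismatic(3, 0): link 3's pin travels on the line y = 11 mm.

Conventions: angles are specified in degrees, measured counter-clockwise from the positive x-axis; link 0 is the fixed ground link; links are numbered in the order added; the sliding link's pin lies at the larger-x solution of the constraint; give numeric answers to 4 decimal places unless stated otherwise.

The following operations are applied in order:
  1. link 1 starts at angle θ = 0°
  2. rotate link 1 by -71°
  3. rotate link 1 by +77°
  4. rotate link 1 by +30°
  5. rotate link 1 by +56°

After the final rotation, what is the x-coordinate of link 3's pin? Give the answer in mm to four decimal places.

geometry: r = 23 mm, L = 273 mm, e = 11 mm; θ starts at 0°
rotate link 1 by -71°: θ ← 0° -71° = -71°
rotate link 1 by +77°: θ ← -71° +77° = 6°
rotate link 1 by +30°: θ ← 6° +30° = 36°
rotate link 1 by +56°: θ ← 36° +56° = 92°
crank pin P = (r cos θ, r sin θ) = (-0.802688, 22.985989)
h = r sin θ − e = 22.985989 − 11 = 11.985989
x = r cos θ + √(L² − h²) = -0.802688 + 272.736752 = 271.934064

271.9341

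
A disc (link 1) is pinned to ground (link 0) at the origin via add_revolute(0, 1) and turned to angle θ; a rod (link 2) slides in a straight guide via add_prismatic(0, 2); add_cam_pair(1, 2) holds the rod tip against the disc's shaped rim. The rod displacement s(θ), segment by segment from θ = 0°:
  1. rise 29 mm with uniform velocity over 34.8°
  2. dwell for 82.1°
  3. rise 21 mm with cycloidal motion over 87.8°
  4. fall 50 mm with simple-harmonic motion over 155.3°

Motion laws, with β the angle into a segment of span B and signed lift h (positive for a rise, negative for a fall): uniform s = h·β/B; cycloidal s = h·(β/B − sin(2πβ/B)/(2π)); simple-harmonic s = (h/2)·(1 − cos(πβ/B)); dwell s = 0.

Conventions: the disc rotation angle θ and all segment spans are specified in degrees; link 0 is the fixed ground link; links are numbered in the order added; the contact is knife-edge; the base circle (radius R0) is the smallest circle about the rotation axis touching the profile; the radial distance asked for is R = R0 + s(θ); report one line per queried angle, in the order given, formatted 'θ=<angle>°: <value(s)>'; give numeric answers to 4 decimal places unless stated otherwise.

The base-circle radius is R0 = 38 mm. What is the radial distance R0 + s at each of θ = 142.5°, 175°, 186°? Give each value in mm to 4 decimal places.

segment 1 (0° to 34.8°, uniform, h = 29) is passed completely: s = 0.0000 + (29) = 29.0000
segment 2 (34.8° to 116.9°, dwell): s unchanged at 29.0000
θ = 142.5° falls in segment 3 (116.9° to 204.7°, cycloidal, h = 21): β = 142.5 − 116.9 = 25.6°, B = 87.8°; Δs = 21·(0.2916 − sin(2π·0.2916)/(2π)) = 2.8941; s = 29.0000 + 2.8941 = 31.8941
θ = 175° falls in segment 3 (116.9° to 204.7°, cycloidal, h = 21): β = 175 − 116.9 = 58.1°, B = 87.8°; Δs = 21·(0.6617 − sin(2π·0.6617)/(2π)) = 16.7376; s = 29.0000 + 16.7376 = 45.7376
θ = 186° falls in segment 3 (116.9° to 204.7°, cycloidal, h = 21): β = 186 − 116.9 = 69.1°, B = 87.8°; Δs = 21·(0.7870 − sin(2π·0.7870)/(2π)) = 19.7796; s = 29.0000 + 19.7796 = 48.7796
θ=142.5°: R = R0 + s = 38 + 31.8941 = 69.8941
θ=175°: R = R0 + s = 38 + 45.7376 = 83.7376
θ=186°: R = R0 + s = 38 + 48.7796 = 86.7796

θ=142.5°: 69.8941
θ=175°: 83.7376
θ=186°: 86.7796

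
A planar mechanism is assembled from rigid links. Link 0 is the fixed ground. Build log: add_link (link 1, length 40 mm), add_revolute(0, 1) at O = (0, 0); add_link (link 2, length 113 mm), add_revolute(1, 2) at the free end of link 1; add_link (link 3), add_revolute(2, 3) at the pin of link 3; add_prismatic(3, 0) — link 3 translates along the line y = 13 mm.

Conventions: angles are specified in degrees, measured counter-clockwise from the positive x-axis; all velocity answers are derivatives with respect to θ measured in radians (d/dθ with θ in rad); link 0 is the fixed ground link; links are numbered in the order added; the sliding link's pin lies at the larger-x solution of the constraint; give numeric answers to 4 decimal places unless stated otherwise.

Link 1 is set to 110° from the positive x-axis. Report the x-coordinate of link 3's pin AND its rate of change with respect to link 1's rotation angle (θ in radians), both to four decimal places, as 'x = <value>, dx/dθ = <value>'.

geometry: r = 40 mm, L = 113 mm, e = 13 mm
crank pin P = (r cos θ, r sin θ) = (-13.680806, 37.587705)
h = r sin θ − e = 37.587705 − 13 = 24.587705
x = r cos θ + √(L² − h²) = -13.680806 + 110.292542 = 96.611736
dx/dθ = −r sin θ − h·r cos θ/√(L² − h²) (θ in radians; h = 24.587705) = -34.537819

x = 96.6117, dx/dθ = -34.5378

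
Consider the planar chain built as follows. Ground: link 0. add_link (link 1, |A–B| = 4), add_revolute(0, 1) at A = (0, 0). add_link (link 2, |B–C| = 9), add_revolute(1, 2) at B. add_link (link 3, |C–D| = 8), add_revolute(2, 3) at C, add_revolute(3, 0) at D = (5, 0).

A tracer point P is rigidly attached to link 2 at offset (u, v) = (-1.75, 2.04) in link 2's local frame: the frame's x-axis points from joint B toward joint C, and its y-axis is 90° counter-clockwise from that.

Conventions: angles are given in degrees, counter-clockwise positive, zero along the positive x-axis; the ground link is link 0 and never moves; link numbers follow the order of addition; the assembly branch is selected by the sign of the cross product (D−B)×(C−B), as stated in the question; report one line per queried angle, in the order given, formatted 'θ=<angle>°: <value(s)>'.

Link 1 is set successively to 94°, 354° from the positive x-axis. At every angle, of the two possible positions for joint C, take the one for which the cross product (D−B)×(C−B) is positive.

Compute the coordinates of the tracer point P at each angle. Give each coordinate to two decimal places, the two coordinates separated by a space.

A=(0,0), D=(5.00,0)
θ=94°: B = A + 4.00·(cos94°, sin94°) = (-0.2790, 3.9903)
θ=94°: |BD| = 6.6174
θ=94°: circle(B,9.00) ∩ circle(D,8.00): a=4.5932, h=7.7397
θ=94°:   candidates: C₊=(8.0521,7.3949) cross=51.217; C₋=(-1.2818,-4.9537) cross=-51.217
θ=94°:   branch + wants cross > 0 → take C=(8.0521,7.3949) (cross=51.217)
θ=94°: ex = (C−B)/|BC| = (0.9257,0.3783); ey = (-0.3783,0.9257)
θ=94°: P = B + -1.75·ex + 2.04·ey = (-2.6707,5.2166)
θ=354°: B = A + 4.00·(cos354°, sin354°) = (3.9781, -0.4181)
θ=354°: |BD| = 1.1041
θ=354°: circle(B,9.00) ∩ circle(D,8.00): a=8.2504, h=3.5960
θ=354°:   candidates: C₊=(10.2523,6.0343) cross=3.971; C₋=(12.9758,-0.6221) cross=-3.971
θ=354°:   branch + wants cross > 0 → take C=(10.2523,6.0343) (cross=3.971)
θ=354°: ex = (C−B)/|BC| = (0.6971,0.7169); ey = (-0.7169,0.6971)
θ=354°: P = B + -1.75·ex + 2.04·ey = (1.2955,-0.2506)

θ=94°: -2.67 5.22
θ=354°: 1.30 -0.25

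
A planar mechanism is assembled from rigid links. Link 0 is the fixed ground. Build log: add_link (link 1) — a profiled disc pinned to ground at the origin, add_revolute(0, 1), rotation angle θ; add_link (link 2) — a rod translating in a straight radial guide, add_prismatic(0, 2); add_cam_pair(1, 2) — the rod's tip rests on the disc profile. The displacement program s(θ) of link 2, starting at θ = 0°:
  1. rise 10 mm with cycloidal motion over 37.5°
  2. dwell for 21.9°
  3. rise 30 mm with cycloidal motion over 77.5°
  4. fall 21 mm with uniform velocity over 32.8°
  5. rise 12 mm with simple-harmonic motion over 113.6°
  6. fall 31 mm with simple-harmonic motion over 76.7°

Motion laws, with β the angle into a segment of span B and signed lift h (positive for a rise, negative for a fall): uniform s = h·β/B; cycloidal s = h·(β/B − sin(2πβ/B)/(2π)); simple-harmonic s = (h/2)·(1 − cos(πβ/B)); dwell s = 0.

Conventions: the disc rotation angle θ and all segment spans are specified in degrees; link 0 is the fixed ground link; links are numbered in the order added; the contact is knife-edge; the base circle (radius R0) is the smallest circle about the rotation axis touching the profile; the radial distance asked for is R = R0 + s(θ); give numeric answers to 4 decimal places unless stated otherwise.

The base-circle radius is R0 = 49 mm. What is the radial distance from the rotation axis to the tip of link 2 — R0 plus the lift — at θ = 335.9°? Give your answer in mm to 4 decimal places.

seg 1 [0°–37.5°] cycloidal, h=10: full span → s += 10 → s = 10.0000
seg 2 [37.5°–59.4°] dwell: s stays 10.0000
seg 3 [59.4°–136.9°] cycloidal, h=30: full span → s += 30 → s = 40.0000
seg 4 [136.9°–169.7°] uniform, h=-21: full span → s += -21 → s = 19.0000
seg 5 [169.7°–283.3°] simple-harmonic, h=12: full span → s += 12 → s = 31.0000
seg 6 [283.3°–360°] simple-harmonic, h=-31: θ=335.9° here. β=52.6, B=76.7. -31/2·(1 − cos(π·0.6858)) = -24.0419 → s = 6.9581
R = R0 + s = 49 + 6.9581 = 55.9581

55.9581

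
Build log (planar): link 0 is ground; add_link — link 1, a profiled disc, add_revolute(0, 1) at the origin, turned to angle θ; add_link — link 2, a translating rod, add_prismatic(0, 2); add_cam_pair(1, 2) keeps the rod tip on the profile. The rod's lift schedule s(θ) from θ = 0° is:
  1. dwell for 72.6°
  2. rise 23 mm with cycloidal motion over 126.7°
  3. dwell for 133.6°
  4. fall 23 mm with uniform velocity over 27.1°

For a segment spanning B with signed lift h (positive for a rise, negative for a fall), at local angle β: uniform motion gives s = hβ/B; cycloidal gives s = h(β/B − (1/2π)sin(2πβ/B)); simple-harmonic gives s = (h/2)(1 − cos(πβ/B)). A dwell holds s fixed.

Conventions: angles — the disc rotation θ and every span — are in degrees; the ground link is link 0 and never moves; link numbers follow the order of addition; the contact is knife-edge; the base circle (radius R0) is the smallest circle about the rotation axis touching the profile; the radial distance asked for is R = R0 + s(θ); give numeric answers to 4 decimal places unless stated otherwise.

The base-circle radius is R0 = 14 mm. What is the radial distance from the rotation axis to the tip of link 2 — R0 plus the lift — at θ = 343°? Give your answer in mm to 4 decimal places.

seg 1 [0°–72.6°] dwell: s stays 0.0000
seg 2 [72.6°–199.3°] cycloidal, h=23: full span → s += 23 → s = 23.0000
seg 3 [199.3°–332.9°] dwell: s stays 23.0000
seg 4 [332.9°–360°] uniform, h=-23: θ=343° here. β=10.1, B=27.1. -23·10.1/27.1 = -8.5720 → s = 14.4280
R = R0 + s = 14 + 14.4280 = 28.4280

28.4280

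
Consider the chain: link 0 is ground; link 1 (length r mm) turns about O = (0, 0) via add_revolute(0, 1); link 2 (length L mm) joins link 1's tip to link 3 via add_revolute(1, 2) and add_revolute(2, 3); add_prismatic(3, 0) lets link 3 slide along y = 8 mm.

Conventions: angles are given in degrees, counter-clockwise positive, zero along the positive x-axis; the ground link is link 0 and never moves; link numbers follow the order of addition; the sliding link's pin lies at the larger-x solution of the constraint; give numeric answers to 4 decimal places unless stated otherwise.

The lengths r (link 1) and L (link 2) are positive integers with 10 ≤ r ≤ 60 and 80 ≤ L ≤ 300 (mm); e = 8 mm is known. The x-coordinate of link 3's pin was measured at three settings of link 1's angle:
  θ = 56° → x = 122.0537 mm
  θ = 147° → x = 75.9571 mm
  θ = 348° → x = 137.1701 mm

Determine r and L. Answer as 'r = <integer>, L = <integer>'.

constraint per measurement: (x − r cos θ)² + (r sin θ − e)² = L²
subtracting the θ₁ and θ₂ equations cancels the r² and L² terms:
r = (x₁² − x₂²) / (2[(x₁cos θ₁ + e sin θ₁) − (x₂cos θ₂ + e sin θ₂)]) = 34.0000 → r = 34
L² = (x₁ − r cos θ₁)² + (r sin θ₁ − e)² = 11025.0030 → L = 105.0000 → L = 105
check at θ₃=348°: x = 137.1701 (printed 137.1701) ✓

r = 34, L = 105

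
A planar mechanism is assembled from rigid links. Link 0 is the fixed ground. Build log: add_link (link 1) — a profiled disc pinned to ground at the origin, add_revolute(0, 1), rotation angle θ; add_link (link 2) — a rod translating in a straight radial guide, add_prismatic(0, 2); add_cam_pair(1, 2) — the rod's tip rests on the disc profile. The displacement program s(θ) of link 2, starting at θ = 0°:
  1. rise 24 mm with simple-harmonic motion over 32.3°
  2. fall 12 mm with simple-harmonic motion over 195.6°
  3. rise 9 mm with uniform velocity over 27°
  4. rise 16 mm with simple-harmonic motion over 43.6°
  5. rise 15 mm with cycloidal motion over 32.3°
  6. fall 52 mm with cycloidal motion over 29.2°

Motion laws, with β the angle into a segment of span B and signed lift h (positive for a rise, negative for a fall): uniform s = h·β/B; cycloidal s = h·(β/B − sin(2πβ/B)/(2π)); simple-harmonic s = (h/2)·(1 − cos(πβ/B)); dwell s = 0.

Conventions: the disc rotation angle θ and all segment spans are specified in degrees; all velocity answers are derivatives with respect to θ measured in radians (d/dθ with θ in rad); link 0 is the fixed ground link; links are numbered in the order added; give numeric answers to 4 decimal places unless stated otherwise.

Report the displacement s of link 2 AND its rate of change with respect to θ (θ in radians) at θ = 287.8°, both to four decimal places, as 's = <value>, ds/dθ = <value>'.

seg 1 [0°–32.3°] simple-harmonic, h=24: full span → s += 24 → s = 24.0000
seg 2 [32.3°–227.9°] simple-harmonic, h=-12: full span → s += -12 → s = 12.0000
seg 3 [227.9°–254.9°] uniform, h=9: full span → s += 9 → s = 21.0000
seg 4 [254.9°–298.5°] simple-harmonic, h=16: θ=287.8° here. β=32.9, B=43.6. 16/2·(1 − cos(π·0.7546)) = 13.7378 → s = 34.7378
velocity in seg [254.9°–298.5°] (simple-harmonic), θ in radians: β = 32.9° = 0.5742 rad, B = 43.6° = 0.7610 rad; ds/dθ = (πh/(2B)) sin(πβ/B) = (π·16/(2·0.7610)) sin(π·0.7546) = 23.015018 mm/rad

s = 34.7378, ds/dθ = 23.0150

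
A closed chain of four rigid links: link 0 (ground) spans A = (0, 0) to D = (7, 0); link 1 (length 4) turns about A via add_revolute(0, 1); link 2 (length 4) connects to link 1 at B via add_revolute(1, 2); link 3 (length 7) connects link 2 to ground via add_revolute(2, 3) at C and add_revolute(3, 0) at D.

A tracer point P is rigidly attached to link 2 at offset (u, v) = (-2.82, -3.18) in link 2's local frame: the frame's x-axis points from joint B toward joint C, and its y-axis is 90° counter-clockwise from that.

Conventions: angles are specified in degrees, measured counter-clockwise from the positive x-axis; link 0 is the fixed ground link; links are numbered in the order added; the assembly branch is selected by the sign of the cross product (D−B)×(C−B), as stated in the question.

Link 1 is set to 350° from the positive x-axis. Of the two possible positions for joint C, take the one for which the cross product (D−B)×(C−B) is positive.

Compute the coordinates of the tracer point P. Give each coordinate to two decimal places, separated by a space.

A=(0,0), D=(7.00,0)
B = A + 4.00·(cos350°, sin350°) = (3.9392, -0.6946)
|BD| = 3.1386
circle(B,4.00) ∩ circle(D,7.00): a=-3.6878, h=1.5491
  candidates: C₊=(-0.0000,-0.0000) cross=4.862; C₋=(0.6857,-3.0215) cross=-4.862
  branch + wants cross > 0 → take C=(-0.0000,-0.0000) (cross=4.862)
ex = (C−B)/|BC| = (-0.9848,0.1736); ey = (-0.1736,-0.9848)
P = B + -2.82·ex + -3.18·ey = (7.2686,1.9474)

7.27 1.95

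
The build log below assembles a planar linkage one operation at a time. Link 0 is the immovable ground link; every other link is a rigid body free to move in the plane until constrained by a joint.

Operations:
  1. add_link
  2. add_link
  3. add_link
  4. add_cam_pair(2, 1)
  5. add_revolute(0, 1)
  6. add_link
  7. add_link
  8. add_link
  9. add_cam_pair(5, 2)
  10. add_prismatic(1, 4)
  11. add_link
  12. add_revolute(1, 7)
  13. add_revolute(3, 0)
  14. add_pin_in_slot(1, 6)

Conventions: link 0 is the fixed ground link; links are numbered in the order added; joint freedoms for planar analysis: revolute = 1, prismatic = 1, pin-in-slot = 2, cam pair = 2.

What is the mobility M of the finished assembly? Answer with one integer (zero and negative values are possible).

L=1 J1=0 J2=0
add link → L=2 J1=0 J2=0
add link → L=3 J1=0 J2=0
add link → L=4 J1=0 J2=0
C@2,1 dof=2 J2 → L=4 J1=0 J2=1
R@0,1 dof=1 J1 → L=4 J1=1 J2=1
add link → L=5 J1=1 J2=1
add link → L=6 J1=1 J2=1
add link → L=7 J1=1 J2=1
C@5,2 dof=2 J2 → L=7 J1=1 J2=2
P@1,4 dof=1 J1 → L=7 J1=2 J2=2
add link → L=8 J1=2 J2=2
R@1,7 dof=1 J1 → L=8 J1=3 J2=2
R@3,0 dof=1 J1 → L=8 J1=4 J2=2
PS@1,6 dof=2 J2 → L=8 J1=4 J2=3
M=3(L−1)−2J1−J2=3·7−2·4−3=10

M = 10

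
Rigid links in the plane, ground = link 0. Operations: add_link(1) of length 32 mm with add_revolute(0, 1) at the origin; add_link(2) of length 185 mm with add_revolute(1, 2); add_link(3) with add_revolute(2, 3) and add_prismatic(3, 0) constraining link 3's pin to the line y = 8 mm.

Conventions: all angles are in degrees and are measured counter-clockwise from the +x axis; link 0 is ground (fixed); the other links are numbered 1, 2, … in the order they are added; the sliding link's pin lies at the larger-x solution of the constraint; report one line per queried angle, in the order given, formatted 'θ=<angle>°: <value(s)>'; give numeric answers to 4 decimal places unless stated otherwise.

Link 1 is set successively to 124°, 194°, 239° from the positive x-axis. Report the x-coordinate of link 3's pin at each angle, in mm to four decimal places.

geometry: r = 32 mm, L = 185 mm, e = 8 mm
θ=124°: crank pin P = (r cos θ, r sin θ) = (-17.894173, 26.529202)
θ=124°: h = r sin θ − e = 26.529202 − 8 = 18.529202
θ=124°: x = r cos θ + √(L² − h²) = -17.894173 + 184.069739 = 166.175566
θ=194°: crank pin P = (r cos θ, r sin θ) = (-31.049463, -7.741501)
θ=194°: h = r sin θ − e = -7.741501 − 8 = -15.741501
θ=194°: x = r cos θ + √(L² − h²) = -31.049463 + 184.329068 = 153.279604
θ=239°: crank pin P = (r cos θ, r sin θ) = (-16.481218, -27.429354)
θ=239°: h = r sin θ − e = -27.429354 − 8 = -35.429354
θ=239°: x = r cos θ + √(L² − h²) = -16.481218 + 181.575772 = 165.094553

θ=124°: 166.1756
θ=194°: 153.2796
θ=239°: 165.0946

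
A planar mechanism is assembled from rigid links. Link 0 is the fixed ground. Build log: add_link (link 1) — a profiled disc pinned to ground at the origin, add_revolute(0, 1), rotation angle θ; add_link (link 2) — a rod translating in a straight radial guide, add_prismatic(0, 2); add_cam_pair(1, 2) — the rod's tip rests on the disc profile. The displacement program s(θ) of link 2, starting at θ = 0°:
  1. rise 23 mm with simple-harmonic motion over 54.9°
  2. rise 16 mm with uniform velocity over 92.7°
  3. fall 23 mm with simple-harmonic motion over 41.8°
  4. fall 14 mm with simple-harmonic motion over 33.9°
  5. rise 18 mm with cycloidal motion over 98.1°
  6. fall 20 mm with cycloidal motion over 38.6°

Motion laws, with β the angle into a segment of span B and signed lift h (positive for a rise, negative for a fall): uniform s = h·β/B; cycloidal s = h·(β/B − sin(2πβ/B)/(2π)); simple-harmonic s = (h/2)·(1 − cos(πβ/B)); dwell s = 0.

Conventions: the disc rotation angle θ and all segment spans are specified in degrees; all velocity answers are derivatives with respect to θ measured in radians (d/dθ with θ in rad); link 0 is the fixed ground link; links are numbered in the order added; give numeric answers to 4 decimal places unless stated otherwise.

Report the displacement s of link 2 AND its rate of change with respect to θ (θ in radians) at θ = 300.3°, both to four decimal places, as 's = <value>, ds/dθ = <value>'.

seg 1 [0°–54.9°] simple-harmonic, h=23: full span → s += 23 → s = 23.0000
seg 2 [54.9°–147.6°] uniform, h=16: full span → s += 16 → s = 39.0000
seg 3 [147.6°–189.4°] simple-harmonic, h=-23: full span → s += -23 → s = 16.0000
seg 4 [189.4°–223.3°] simple-harmonic, h=-14: full span → s += -14 → s = 2.0000
seg 5 [223.3°–321.4°] cycloidal, h=18: θ=300.3° here. β=77, B=98.1. 18·(0.7849 − sin(2π·0.7849)/(2π)) = 16.9246 → s = 18.9246
velocity in seg [223.3°–321.4°] (cycloidal), θ in radians: β = 77° = 1.3439 rad, B = 98.1° = 1.7122 rad; ds/dθ = (h/B)(1 − cos(2πβ/B)) = (18/1.7122)(1 − cos(2π·0.7849)) = 8.225236 mm/rad

s = 18.9246, ds/dθ = 8.2252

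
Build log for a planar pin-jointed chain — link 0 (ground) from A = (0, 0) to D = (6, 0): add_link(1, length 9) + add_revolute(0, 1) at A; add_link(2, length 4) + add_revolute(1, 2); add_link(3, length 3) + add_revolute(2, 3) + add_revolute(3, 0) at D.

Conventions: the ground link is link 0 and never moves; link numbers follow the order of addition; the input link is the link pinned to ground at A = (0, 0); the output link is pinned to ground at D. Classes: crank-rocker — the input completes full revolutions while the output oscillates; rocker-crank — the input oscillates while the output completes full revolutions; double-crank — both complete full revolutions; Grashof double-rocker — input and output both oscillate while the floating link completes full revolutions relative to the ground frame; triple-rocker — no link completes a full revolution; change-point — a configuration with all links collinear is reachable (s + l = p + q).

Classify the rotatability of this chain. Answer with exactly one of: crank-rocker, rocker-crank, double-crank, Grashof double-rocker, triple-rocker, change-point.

lengths: ground=6, input=9, coupler=4, output=3
sorted: s=3 (shortest), l=9 (longest), p+q=10
s + l = 12 vs p + q = 10
s + l > p + q → non-Grashof → no link fully rotates → triple-rocker

triple-rocker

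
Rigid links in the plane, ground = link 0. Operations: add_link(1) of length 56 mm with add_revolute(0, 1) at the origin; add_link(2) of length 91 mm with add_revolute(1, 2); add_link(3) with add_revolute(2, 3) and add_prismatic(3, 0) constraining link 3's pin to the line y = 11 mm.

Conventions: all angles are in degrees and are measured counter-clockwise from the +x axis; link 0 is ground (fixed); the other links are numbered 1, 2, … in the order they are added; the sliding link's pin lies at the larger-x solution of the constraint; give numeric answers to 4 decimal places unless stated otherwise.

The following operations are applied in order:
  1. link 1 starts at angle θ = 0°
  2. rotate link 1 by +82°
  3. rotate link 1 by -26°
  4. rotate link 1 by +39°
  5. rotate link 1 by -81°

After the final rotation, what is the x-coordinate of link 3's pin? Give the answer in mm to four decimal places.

geometry: r = 56 mm, L = 91 mm, e = 11 mm; θ starts at 0°
rotate link 1 by +82°: θ ← 0° +82° = 82°
rotate link 1 by -26°: θ ← 82° -26° = 56°
rotate link 1 by +39°: θ ← 56° +39° = 95°
rotate link 1 by -81°: θ ← 95° -81° = 14°
crank pin P = (r cos θ, r sin θ) = (54.336561, 13.547626)
h = r sin θ − e = 13.547626 − 11 = 2.547626
x = r cos θ + √(L² − h²) = 54.336561 + 90.964331 = 145.300892

145.3009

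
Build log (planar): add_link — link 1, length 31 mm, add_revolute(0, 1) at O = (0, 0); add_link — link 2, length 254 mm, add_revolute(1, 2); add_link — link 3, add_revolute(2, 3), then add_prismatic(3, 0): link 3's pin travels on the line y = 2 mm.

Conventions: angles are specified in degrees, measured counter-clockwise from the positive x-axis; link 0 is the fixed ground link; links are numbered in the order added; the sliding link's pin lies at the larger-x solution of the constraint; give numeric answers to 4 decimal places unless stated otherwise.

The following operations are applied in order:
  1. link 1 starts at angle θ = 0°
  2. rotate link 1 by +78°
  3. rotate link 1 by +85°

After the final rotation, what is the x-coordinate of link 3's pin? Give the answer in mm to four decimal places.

geometry: r = 31 mm, L = 254 mm, e = 2 mm; θ starts at 0°
rotate link 1 by +78°: θ ← 0° +78° = 78°
rotate link 1 by +85°: θ ← 78° +85° = 163°
crank pin P = (r cos θ, r sin θ) = (-29.645447, 9.063523)
h = r sin θ − e = 9.063523 − 2 = 7.063523
x = r cos θ + √(L² − h²) = -29.645447 + 253.901766 = 224.256318

224.2563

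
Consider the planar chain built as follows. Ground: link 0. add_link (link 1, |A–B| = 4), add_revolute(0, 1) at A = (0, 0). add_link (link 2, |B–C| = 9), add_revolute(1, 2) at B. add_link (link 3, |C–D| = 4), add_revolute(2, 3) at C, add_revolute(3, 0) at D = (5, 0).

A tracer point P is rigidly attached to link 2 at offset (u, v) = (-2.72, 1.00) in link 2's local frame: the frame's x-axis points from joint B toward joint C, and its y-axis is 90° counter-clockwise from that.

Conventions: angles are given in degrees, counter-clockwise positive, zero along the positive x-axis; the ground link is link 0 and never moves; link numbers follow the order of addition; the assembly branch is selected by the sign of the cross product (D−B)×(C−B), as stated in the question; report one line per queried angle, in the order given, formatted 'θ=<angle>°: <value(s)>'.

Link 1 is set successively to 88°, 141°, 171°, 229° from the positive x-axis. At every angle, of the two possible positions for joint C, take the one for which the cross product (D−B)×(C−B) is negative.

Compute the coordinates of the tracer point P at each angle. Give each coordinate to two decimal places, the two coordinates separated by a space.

A=(0,0), D=(5.00,0)
θ=88°: B = A + 4.00·(cos88°, sin88°) = (0.1396, 3.9976)
θ=88°: |BD| = 6.2932
θ=88°: circle(B,9.00) ∩ circle(D,4.00): a=8.3109, h=3.4538
θ=88°:   candidates: C₊=(8.7523,1.3858) cross=21.735; C₋=(4.3644,-3.9492) cross=-21.735
θ=88°:   branch - wants cross < 0 → take C=(4.3644,-3.9492) (cross=-21.735)
θ=88°: ex = (C−B)/|BC| = (0.4694,-0.8830); ey = (0.8830,0.4694)
θ=88°: P = B + -2.72·ex + 1.00·ey = (-0.2543,6.8687)
θ=141°: B = A + 4.00·(cos141°, sin141°) = (-3.1086, 2.5173)
θ=141°: |BD| = 8.4903
θ=141°: circle(B,9.00) ∩ circle(D,4.00): a=8.0730, h=3.9782
θ=141°:   candidates: C₊=(5.7810,3.9230) cross=33.776; C₋=(3.4220,-3.6756) cross=-33.776
θ=141°:   branch - wants cross < 0 → take C=(3.4220,-3.6756) (cross=-33.776)
θ=141°: ex = (C−B)/|BC| = (0.7256,-0.6881); ey = (0.6881,0.7256)
θ=141°: P = B + -2.72·ex + 1.00·ey = (-4.3942,5.1145)
θ=171°: B = A + 4.00·(cos171°, sin171°) = (-3.9508, 0.6257)
θ=171°: |BD| = 8.9726
θ=171°: circle(B,9.00) ∩ circle(D,4.00): a=8.1084, h=3.9055
θ=171°:   candidates: C₊=(4.4103,3.9563) cross=35.043; C₋=(3.8656,-3.8358) cross=-35.043
θ=171°:   branch - wants cross < 0 → take C=(3.8656,-3.8358) (cross=-35.043)
θ=171°: ex = (C−B)/|BC| = (0.8685,-0.4957); ey = (0.4957,0.8685)
θ=171°: P = B + -2.72·ex + 1.00·ey = (-5.8173,2.8426)
θ=229°: B = A + 4.00·(cos229°, sin229°) = (-2.6242, -3.0188)
θ=229°: |BD| = 8.2001
θ=229°: circle(B,9.00) ∩ circle(D,4.00): a=8.0634, h=3.9977
θ=229°:   candidates: C₊=(3.4012,3.6666) cross=32.781; C₋=(6.3446,-3.7672) cross=-32.781
θ=229°:   branch - wants cross < 0 → take C=(6.3446,-3.7672) (cross=-32.781)
θ=229°: ex = (C−B)/|BC| = (0.9965,-0.0832); ey = (0.0832,0.9965)
θ=229°: P = B + -2.72·ex + 1.00·ey = (-5.2517,-1.7961)

θ=88°: -0.25 6.87
θ=141°: -4.39 5.11
θ=171°: -5.82 2.84
θ=229°: -5.25 -1.80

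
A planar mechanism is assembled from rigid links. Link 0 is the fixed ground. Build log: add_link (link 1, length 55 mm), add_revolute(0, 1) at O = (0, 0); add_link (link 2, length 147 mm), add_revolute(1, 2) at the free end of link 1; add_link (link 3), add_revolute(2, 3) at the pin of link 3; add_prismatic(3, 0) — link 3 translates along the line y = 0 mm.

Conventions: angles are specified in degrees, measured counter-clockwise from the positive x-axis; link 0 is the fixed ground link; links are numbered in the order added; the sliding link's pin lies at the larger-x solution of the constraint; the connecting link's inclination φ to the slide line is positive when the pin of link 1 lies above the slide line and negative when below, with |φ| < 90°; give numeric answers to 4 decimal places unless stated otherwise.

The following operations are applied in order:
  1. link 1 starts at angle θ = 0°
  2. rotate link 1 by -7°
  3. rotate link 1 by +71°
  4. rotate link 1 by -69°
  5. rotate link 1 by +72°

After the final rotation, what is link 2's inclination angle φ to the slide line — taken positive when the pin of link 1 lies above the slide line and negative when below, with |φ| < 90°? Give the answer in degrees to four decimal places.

geometry: r = 55 mm, L = 147 mm, e = 0 mm; θ starts at 0°
rotate link 1 by -7°: θ ← 0° -7° = -7°
rotate link 1 by +71°: θ ← -7° +71° = 64°
rotate link 1 by -69°: θ ← 64° -69° = -5°
rotate link 1 by +72°: θ ← -5° +72° = 67°
h = r sin θ − e = 50.627767 − 0 = 50.627767
sin φ = h / L = 50.627767 / 147 = 0.34440658
φ = arcsin(0.34440658) = 20.145575°

20.1456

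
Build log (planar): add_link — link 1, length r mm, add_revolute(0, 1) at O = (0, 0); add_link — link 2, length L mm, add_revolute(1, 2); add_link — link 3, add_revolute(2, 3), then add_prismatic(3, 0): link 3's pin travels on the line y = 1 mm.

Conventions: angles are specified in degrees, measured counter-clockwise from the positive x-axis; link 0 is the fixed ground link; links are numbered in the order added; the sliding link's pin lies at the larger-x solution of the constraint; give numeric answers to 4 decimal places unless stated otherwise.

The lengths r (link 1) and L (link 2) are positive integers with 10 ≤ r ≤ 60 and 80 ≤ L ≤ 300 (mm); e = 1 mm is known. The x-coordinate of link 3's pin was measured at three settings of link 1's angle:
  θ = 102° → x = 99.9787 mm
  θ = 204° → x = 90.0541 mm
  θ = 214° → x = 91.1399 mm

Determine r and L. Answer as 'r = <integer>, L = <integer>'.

constraint per measurement: (x − r cos θ)² + (r sin θ − e)² = L²
subtracting the θ₁ and θ₂ equations cancels the r² and L² terms:
r = (x₁² − x₂²) / (2[(x₁cos θ₁ + e sin θ₁) − (x₂cos θ₂ + e sin θ₂)]) = 15.0000 → r = 15
L² = (x₁ − r cos θ₁)² + (r sin θ₁ − e)² = 10815.9982 → L = 104.0000 → L = 104
check at θ₃=214°: x = 91.1399 (printed 91.1399) ✓

r = 15, L = 104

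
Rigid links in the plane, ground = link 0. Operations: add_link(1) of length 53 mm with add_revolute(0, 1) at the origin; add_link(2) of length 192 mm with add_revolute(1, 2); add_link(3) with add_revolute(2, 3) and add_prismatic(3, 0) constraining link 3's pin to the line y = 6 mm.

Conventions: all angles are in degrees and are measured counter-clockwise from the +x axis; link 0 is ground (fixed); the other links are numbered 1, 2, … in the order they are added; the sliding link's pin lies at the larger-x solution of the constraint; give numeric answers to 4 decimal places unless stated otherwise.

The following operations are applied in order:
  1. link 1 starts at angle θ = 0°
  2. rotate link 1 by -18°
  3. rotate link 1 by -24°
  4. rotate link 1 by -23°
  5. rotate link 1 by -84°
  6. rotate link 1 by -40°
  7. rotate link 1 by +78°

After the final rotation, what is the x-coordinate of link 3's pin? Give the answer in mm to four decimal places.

geometry: r = 53 mm, L = 192 mm, e = 6 mm; θ starts at 0°
rotate link 1 by -18°: θ ← 0° -18° = -18°
rotate link 1 by -24°: θ ← -18° -24° = -42°
rotate link 1 by -23°: θ ← -42° -23° = -65°
rotate link 1 by -84°: θ ← -65° -84° = -149°
rotate link 1 by -40°: θ ← -149° -40° = -189°
rotate link 1 by +78°: θ ← -189° +78° = -111°
crank pin P = (r cos θ, r sin θ) = (-18.993501, -49.479763)
h = r sin θ − e = -49.479763 − 6 = -55.479763
x = r cos θ + √(L² − h²) = -18.993501 + 183.809673 = 164.816172

164.8162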